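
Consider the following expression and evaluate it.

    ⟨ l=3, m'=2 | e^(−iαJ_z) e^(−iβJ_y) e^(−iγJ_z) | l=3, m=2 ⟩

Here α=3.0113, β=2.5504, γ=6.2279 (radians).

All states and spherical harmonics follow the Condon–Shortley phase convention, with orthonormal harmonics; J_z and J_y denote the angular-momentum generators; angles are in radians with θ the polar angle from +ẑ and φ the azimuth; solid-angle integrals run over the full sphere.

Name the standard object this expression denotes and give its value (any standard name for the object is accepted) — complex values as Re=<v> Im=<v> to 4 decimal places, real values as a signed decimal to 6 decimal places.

This is a Wigner D-matrix element — the rotation-matrix element ⟨l m'| R(α,β,γ) |l m⟩ in the angular-momentum basis.
First d^3_{2,2}(β=2.5504), then the phase factors e^{-i(2)α} and e^{-i(2)γ}:
c=cos(2.550400/2)=0.291310, s=sin(2.550400/2)=0.956629; N=√[120·1·120·1]=120.000000
The bounds max(0,m−m')=0 and min(l+m,l−m')=1 give 2 terms
  k=0: (−1)^0·120.0000/(120)·0.2913^6·0.9566^0 = +0.000611
  k=1: (−1)^1·120.0000/(24)·0.2913^4·0.9566^2 = -0.032952
d^3_{2,2}(2.5504) = +0.000611 -0.032952 = -0.032341
Attach z-rotation phases: D = e^{-i(2)(3.0113)}·(-0.032341)·e^{-i(2)(6.2279)} = -0.030139-0.011730i

Wigner D-matrix element, Re=-0.0301 Im=-0.0117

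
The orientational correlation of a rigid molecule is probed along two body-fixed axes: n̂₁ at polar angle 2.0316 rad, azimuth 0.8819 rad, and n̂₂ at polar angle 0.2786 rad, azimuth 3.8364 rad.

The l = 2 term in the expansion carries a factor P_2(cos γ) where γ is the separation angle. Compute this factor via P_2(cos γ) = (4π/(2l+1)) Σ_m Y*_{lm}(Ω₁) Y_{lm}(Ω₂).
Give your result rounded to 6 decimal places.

0.172443

Addition theorem: P_2(cos γ) = (4π/5) Σ_m Y*_{lm}(Ω₁) Y_{lm}(Ω₂), m = −2…2:
  term(m=-2) = +0.008427+0.003309i   from Y*(Ω₁)=-0.059440+0.304142i, Y(Ω₂)=+0.005264-0.028736i
  term(m=-1) = +0.061755+0.011691i   from Y*(Ω₁)=-0.195598-0.237525i, Y(Ω₂)=-0.156913+0.130779i
  term(m=+0) = -0.071751-0.000000i   from Y*(Ω₁)=-0.128305-0.000000i, Y(Ω₂)=+0.559224+0.000000i
  term(m=+1) = +0.061755-0.011691i   from Y*(Ω₁)=+0.195598-0.237525i, Y(Ω₂)=+0.156913+0.130779i
  term(m=+2) = +0.008427-0.003309i   from Y*(Ω₁)=-0.059440-0.304142i, Y(Ω₂)=+0.005264+0.028736i
Accumulated sum +0.068613+0.000000i; after 4π/(2l+1) scaling, +0.172443+0.000000i ⇒ P_2 = 0.172443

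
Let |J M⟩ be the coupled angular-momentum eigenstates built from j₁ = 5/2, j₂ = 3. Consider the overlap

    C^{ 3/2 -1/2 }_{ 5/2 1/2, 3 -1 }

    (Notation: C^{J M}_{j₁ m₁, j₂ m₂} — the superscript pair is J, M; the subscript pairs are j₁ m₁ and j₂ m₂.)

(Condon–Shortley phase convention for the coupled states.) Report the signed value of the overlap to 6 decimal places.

j₁+j₂−J=4  J+j₁−j₂=1  J−j₁+j₂=2  j₁+j₂+J+1=8
(j₁±m₁, j₂±m₂, J±M) = (3,2,2,4,1,2)
P² = 192/35
sum k=1..2:
  [1] −1/6 = -1/6
  [2] +1/8 = 1/8
S = -1/24
C² = P²·S² = 1/105 ; C = -0.097590

−√(1/105) ≈ -0.097590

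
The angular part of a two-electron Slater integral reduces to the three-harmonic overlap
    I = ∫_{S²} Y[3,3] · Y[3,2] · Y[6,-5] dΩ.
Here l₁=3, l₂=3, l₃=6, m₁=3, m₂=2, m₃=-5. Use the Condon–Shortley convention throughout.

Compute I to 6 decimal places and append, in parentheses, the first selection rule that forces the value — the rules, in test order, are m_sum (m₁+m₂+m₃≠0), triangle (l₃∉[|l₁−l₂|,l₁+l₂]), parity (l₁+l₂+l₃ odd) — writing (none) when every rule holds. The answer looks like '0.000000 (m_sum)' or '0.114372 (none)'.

Rules hold: Σm=0, L=12 even, 0≤6≤6.
N = 7·7·13 = 637
Δ = 0!·6!·6!/13! = 1/12012
Racah Σ t=0..0: t=0:+1/1296 = 1/1296
⇒ 3j(3 3 6; 0 0 0)² = 100/3003, sgn +1
Racah Σ t=0..0: t=0:+1/86400 = 1/86400
⇒ 3j(3 3 6; 3 2 -5)² = 1/26, sgn -1
4πI² = N·(3j₀)²·(3jₘ)² = 350/429
I = -1·√(0.815851/4π) = -0.25480060
No selection rule forces the value: the integral is nonzero (none).

-0.254801 (none)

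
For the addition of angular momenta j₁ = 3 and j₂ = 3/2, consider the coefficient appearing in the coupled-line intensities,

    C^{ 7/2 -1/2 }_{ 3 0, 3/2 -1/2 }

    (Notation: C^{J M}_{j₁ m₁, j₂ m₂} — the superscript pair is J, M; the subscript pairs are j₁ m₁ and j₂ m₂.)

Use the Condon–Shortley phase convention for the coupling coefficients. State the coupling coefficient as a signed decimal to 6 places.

+√(2/21) ≈ +0.308607

j₁+j₂−J=1  J+j₁−j₂=5  J−j₁+j₂=2  j₁+j₂+J+1=9
(j₁±m₁, j₂±m₂, J±M) = (3,3,1,2,3,4)
P² = 384/7
sum k=0..1:
  [0] +1/12 = 1/12
  [1] −1/24 = -1/24
S = 1/24
C² = P²·S² = 2/21 ; C = +0.308607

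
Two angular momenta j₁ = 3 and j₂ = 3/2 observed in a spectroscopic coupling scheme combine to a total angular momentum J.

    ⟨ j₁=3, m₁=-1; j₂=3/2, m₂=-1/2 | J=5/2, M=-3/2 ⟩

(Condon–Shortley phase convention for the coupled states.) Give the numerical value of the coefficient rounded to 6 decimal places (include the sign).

−√(7/20) = -0.591608

√[6·2!4!1!/8! · 2!4!1!2!1!4!] = √(576/35)
  +(−1)^0/∏(0,2,4,1,0,0)! = 1/48  (running 1/48)
  +(−1)^1/∏(1,1,3,0,1,1)! = -1/6  (running -7/48)
⟨..|..⟩ = √(576/35)·(-7/48) = -0.591608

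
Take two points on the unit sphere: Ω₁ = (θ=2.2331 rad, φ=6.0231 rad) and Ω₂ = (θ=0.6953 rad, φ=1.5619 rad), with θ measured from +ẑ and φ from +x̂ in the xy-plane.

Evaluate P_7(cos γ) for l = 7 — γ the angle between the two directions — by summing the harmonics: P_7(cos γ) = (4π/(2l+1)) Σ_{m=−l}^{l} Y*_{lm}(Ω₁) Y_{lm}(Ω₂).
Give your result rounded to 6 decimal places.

-0.323054

Expand P_7 via completeness: Σ_{m} conj(Y_{7,m}) at Ω₁ times Y_{7,m} at Ω₂ —
  term(m=-7) = +0.002063-0.000391i   from Y*(Ω₁)=-0.023441-0.091880i, Y(Ω₂)=-0.001378+0.022098i
  term(m=-6) = +0.001748-0.027417i   from Y*(Ω₁)=-0.002845+0.276657i, Y(Ω₂)=-0.099156-0.005298i
  term(m=-5) = -0.109928-0.035802i   from Y*(Ω₁)=+0.117028-0.422244i, Y(Ω₂)=+0.011733-0.263595i
  term(m=-4) = -0.079382+0.124934i   from Y*(Ω₁)=-0.169152+0.288394i, Y(Ω₂)=+0.442443+0.015751i
  term(m=-3) = -0.022489-0.023968i   from Y*(Ω₁)=-0.058204+0.057608i, Y(Ω₂)=-0.010710+0.401192i
  term(m=-2) = +0.002297-0.001262i   from Y*(Ω₁)=+0.319175-0.182820i, Y(Ω₂)=+0.007124+0.000127i
  term(m=-1) = -0.007512-0.029275i   from Y*(Ω₁)=-0.074730+0.019887i, Y(Ω₂)=-0.003477+0.390818i
  term(m=+0) = +0.040791+0.000000i   from Y*(Ω₁)=-0.345082-0.000000i, Y(Ω₂)=-0.118206+0.000000i
  term(m=+1) = -0.007512+0.029275i   from Y*(Ω₁)=+0.074730+0.019887i, Y(Ω₂)=+0.003477+0.390818i
  term(m=+2) = +0.002297+0.001262i   from Y*(Ω₁)=+0.319175+0.182820i, Y(Ω₂)=+0.007124-0.000127i
  term(m=+3) = -0.022489+0.023968i   from Y*(Ω₁)=+0.058204+0.057608i, Y(Ω₂)=+0.010710+0.401192i
  term(m=+4) = -0.079382-0.124934i   from Y*(Ω₁)=-0.169152-0.288394i, Y(Ω₂)=+0.442443-0.015751i
  term(m=+5) = -0.109928+0.035802i   from Y*(Ω₁)=-0.117028-0.422244i, Y(Ω₂)=-0.011733-0.263595i
  term(m=+6) = +0.001748+0.027417i   from Y*(Ω₁)=-0.002845-0.276657i, Y(Ω₂)=-0.099156+0.005298i
  term(m=+7) = +0.002063+0.000391i   from Y*(Ω₁)=+0.023441-0.091880i, Y(Ω₂)=+0.001378+0.022098i
Σ over m = -0.385618+0.000000i; ×(4π/15) → -0.323054+0.000000i. Real part: -0.323054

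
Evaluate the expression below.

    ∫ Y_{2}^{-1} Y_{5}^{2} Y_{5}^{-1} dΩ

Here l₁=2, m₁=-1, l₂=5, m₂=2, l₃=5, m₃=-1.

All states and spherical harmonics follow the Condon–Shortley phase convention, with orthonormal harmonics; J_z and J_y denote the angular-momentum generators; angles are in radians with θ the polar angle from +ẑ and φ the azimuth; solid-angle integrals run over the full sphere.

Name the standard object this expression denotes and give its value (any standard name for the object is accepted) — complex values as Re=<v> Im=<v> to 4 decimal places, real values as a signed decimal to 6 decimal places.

Gaunt coefficient, +0.104819

This is a Gaunt coefficient — the integral of a triple product of spherical harmonics over the sphere.
Checks pass: Σm=0; 12 even; l₃=5∈[3,7].
(2·2+1)(2·5+1)(2·5+1) = 605
Δ: 2! 2! 8! / 13! → 1/38610
sum: t=0:+1/2880 t=1:−1/576 t=2:+1/2880 = -1/960
3j²(2 5 5; 0 0 0) = Δ·Π!·Σ² = 10/429  (sign +1)
sum: t=1:−1/2880 t=2:+1/1440 = 1/2880
3j²(2 5 5; -1 2 -1) = Δ·Π!·Σ² = 7/715  (sign +1)
combine: 4πI² = 605·10/429·7/715 = 70/507
take √, sign +1: I = 0.10481902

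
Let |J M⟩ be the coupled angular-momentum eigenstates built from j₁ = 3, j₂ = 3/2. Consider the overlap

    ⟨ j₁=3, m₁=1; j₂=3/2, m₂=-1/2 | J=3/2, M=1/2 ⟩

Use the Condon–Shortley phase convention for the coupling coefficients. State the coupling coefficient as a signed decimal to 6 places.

−√(12/35) ≈ -0.585540

triangle: 3!*3!*0!/7! = 36/5040
(j±m)!: 4!*2!*1!*2!*2!*1! = 192
prefactor² = (2J+1)*Δ*N² = 192/35
  k=1: −1/(1!*2!*1!*0!*2!*0!) = -1/4
Σ = -1/4  ⇒  CG² = 192/35*(-1/4)² = 12/35
CG = −√(12/35) = -0.585540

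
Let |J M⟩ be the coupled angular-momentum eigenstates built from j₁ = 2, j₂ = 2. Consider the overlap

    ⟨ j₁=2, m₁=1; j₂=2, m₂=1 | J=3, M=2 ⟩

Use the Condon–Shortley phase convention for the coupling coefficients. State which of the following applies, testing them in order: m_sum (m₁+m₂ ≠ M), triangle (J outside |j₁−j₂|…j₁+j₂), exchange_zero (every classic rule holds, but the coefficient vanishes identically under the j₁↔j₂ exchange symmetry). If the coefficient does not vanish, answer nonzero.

m-sum: m₁+m₂ = 1+1 = 2, M = 2  ✓
triangle: |j₁−j₂| = 0 ≤ J = 3 ≤ j₁+j₂ = 4  ✓
exchange: j₁=j₂ and m₁=m₂, and (−1)^(j₁+j₂−J) = (−1)^1 = −1 forces ⟨j₁m₁;j₂m₂|JM⟩ = −⟨j₂m₂;j₁m₁|JM⟩ = −⟨j₁m₁;j₂m₂|JM⟩ ⇒ the coefficient vanishes identically
Racah sum check: Σ_k collapses to 0 ⇒ CG = 0

exchange_zero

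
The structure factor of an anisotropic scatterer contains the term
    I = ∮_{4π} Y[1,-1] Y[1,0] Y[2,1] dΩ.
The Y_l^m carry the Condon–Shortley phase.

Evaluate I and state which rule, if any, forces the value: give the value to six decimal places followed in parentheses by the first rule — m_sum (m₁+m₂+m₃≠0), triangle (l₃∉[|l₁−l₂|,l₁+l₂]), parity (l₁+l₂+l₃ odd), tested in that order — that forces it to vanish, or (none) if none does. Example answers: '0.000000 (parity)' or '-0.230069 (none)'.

-0.218510 (none)

m-sum 0 ✓  L=4 even ✓  0≤2≤2 ✓
Π(2lᵢ+1) = 3×3×5 = 45
triangle coeff Δ(1,1,2) = 1/30
Σ_t [0,0]: t=0:+1/1 = 1/1
(3j)²=2/15 [(1 1 2; 0 0 0)], sign=+1
Σ_t [0,0]: t=0:+1/2 = 1/2
(3j)²=1/10 [(1 1 2; -1 0 1)], sign=-1
⇒ 4πI² = 3/5
I = (-1)√(3/5/(4π)) = -0.21850969
No selection rule forces the value: the integral is nonzero (none).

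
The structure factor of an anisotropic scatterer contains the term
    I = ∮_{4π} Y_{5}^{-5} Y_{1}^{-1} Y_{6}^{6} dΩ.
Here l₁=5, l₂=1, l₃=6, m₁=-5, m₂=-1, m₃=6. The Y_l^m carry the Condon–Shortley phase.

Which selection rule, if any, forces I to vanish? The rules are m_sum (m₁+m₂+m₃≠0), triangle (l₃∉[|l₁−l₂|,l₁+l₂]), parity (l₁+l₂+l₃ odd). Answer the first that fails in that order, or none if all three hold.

Σmᵢ = 0  ✓
l₃∈[|l₁−l₂|,l₁+l₂]=[4,6], have l₃=6  ✓
Σlᵢ = 12 ⇒ even  ✓

none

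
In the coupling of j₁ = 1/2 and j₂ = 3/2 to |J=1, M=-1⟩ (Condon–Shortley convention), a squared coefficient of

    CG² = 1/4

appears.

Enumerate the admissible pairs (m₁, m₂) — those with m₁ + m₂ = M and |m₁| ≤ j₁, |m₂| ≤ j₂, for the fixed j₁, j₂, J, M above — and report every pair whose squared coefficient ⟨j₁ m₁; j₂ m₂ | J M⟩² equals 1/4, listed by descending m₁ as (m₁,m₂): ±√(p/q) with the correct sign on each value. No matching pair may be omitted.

Admissible pairs with m₁+m₂ = M = -1: (-1/2,-1/2), (1/2,-3/2)
  (m₁,m₂)=(1/2,-3/2): CG² = 3/4, CG = +√(3/4)
  (m₁,m₂)=(-1/2,-1/2): CG² = 1/4, CG = −√(1/4)   ← matches the target
Pairs with CG² = 1/4: (-1/2,-1/2): −√(1/4)

(-1/2,-1/2): −√(1/4)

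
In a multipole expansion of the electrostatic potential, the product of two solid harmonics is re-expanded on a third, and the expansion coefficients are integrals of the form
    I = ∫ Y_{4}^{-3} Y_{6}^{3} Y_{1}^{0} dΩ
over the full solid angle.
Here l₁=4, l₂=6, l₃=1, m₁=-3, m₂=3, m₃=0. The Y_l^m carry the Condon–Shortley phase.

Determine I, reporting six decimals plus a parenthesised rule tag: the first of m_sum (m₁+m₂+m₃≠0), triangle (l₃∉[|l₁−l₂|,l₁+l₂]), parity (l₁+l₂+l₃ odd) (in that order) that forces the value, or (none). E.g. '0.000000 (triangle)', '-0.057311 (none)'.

l₃=1 ∉ [2,10] — triangle fails ⇒ I = 0

0.000000 (triangle)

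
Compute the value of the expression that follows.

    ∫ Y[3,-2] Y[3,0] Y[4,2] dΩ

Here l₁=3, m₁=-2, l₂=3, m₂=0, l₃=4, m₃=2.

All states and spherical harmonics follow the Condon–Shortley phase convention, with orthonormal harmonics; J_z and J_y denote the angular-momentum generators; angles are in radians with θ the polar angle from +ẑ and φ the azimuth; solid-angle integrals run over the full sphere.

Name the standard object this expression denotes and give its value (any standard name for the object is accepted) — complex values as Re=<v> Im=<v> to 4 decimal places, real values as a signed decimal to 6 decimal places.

Gaunt coefficient, -0.044418

This is a Gaunt coefficient — the integral of a triple product of spherical harmonics over the sphere.
m-sum 0 ✓  L=10 even ✓  0≤4≤6 ✓
Π(2lᵢ+1) = 7×7×9 = 441
triangle coeff Δ(3,3,4) = 1/34650
Σ_t [0,2]: t=0:+1/72 t=1:−1/16 t=2:+1/72 = -5/144
(3j)²=2/77 [(3 3 4; 0 0 0)], sign=-1
Σ_t [1,2]: t=1:−1/96 t=2:+1/72 = 1/288
(3j)²=1/462 [(3 3 4; -2 0 2)], sign=+1
⇒ 4πI² = 3/121
I = (-1)√(3/121/(4π)) = -0.04441841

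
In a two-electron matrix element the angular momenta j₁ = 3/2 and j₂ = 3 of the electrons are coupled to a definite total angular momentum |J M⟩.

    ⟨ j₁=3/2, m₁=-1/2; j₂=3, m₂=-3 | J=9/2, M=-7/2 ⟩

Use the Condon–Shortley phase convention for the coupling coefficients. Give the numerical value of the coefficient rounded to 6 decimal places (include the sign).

+√(1/3) ≈ +0.577350

√[10·0!3!6!/10! · 1!2!0!6!1!8!] = √(691200)
  +(−1)^0/∏(0,0,2,0,1,6)! = 1/1440  (running 1/1440)
⟨..|..⟩ = √(691200)·(1/1440) = +0.577350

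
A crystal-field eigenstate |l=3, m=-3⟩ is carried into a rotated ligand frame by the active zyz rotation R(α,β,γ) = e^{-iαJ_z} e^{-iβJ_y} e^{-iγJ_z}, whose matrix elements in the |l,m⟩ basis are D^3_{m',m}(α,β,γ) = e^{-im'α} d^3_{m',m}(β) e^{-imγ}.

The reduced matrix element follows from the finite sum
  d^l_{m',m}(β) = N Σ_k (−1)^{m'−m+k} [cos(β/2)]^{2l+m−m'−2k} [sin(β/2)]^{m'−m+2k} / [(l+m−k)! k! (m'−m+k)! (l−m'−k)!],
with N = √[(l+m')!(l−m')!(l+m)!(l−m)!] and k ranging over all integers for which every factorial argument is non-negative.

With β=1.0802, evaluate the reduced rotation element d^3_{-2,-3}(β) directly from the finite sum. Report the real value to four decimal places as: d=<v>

d=-0.5845

d^3_{-2,-3}(β=1.0802) via the finite sum:
Half-angle: c=0.857657, s=0.514222. N=√(1·120·1·720)=293.938769
The bounds max(0,m−m')=0 and min(l+m,l−m')=0 give 1 term
  k=0: (−1)^1·293.9388/(120)·0.8577^5·0.5142^1 = -0.584514
d^3_{-2,-3}(1.0802) = -0.584514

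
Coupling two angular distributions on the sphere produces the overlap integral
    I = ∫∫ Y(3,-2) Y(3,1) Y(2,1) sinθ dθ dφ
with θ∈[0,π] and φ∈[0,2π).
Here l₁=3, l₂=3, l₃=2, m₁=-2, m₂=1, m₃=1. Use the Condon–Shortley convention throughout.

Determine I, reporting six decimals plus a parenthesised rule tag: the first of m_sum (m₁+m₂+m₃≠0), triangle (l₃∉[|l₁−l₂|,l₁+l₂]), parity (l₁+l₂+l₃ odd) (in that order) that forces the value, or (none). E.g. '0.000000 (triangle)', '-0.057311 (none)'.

Checks pass: Σm=0; 8 even; l₃=2∈[0,6].
(2·3+1)(2·3+1)(2·2+1) = 245
Δ: 4! 2! 2! / 9! → 1/3780
sum: t=1:−1/24 t=2:+1/4 t=3:−1/24 = 1/6
3j²(3 3 2; 0 0 0) = Δ·Π!·Σ² = 4/105  (sign +1)
sum: t=3:−1/12 t=4:+1/48 = -1/16
3j²(3 3 2; -2 1 1) = Δ·Π!·Σ² = 1/28  (sign +1)
combine: 4πI² = 245·4/105·1/28 = 1/3
take √, sign +1: I = 0.16286750
No selection rule forces the value: the integral is nonzero (none).

0.162868 (none)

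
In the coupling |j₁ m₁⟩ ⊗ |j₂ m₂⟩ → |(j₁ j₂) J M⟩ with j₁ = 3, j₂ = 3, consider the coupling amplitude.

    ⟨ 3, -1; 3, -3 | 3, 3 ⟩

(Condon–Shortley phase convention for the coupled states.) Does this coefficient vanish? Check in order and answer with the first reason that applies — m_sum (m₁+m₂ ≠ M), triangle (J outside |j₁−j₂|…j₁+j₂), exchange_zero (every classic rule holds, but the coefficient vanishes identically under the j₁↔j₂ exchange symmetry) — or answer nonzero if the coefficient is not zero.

m_sum

m-sum: m₁+m₂ = -1+(-3) = -4, M = 3  ✗ ⇒ coefficient is 0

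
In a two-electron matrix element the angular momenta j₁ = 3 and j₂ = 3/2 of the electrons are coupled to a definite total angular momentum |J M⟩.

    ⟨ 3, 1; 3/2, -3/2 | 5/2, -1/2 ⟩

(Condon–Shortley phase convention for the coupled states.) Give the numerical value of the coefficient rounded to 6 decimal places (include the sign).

+√(27/70) ≈ +0.621059

√[6·2!4!1!/8! · 4!2!0!3!2!3!] = √(864/35)
  +(−1)^0/∏(0,2,2,0,2,1)! = 1/8  (running 1/8)
⟨..|..⟩ = √(864/35)·(1/8) = +0.621059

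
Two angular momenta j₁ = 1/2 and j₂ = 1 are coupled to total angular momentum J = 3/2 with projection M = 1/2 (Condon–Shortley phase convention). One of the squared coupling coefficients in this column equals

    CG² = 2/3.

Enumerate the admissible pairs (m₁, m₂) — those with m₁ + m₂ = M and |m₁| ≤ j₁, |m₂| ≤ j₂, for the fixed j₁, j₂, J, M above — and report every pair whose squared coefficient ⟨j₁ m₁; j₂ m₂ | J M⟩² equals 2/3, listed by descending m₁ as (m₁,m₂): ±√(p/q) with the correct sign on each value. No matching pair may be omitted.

Admissible pairs with m₁+m₂ = M = 1/2: (-1/2,1), (1/2,0)
  (m₁,m₂)=(1/2,0): CG² = 2/3, CG = +√(2/3)   ← matches the target
  (m₁,m₂)=(-1/2,1): CG² = 1/3, CG = +√(1/3)
Pairs with CG² = 2/3: (1/2,0): +√(2/3)

(1/2,0): +√(2/3)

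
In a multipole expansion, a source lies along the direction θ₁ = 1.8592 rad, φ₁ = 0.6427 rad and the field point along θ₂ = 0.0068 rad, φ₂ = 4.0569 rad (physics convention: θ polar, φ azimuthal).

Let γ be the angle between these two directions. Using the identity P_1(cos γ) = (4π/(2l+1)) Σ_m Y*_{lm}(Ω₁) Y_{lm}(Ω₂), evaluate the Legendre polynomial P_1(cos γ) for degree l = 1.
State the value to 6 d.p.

-0.290694

Addition theorem: P_1(cos γ) = (4π/3) Σ_m Y*_{lm}(Ω₁) Y_{lm}(Ω₂), m = −1…1:
  term(m=-1) = -0.000749+0.000210i   from Y*(Ω₁)=+0.265139+0.198523i, Y(Ω₂)=-0.001432+0.001862i
  term(m=+0) = -0.067899-0.000000i   from Y*(Ω₁)=-0.138969-0.000000i, Y(Ω₂)=+0.488591+0.000000i
  term(m=+1) = -0.000749-0.000210i   from Y*(Ω₁)=-0.265139+0.198523i, Y(Ω₂)=+0.001432+0.001862i
Accumulated sum -0.069398+0.000000i; after 4π/(2l+1) scaling, -0.290694+0.000000i ⇒ P_1 = -0.290694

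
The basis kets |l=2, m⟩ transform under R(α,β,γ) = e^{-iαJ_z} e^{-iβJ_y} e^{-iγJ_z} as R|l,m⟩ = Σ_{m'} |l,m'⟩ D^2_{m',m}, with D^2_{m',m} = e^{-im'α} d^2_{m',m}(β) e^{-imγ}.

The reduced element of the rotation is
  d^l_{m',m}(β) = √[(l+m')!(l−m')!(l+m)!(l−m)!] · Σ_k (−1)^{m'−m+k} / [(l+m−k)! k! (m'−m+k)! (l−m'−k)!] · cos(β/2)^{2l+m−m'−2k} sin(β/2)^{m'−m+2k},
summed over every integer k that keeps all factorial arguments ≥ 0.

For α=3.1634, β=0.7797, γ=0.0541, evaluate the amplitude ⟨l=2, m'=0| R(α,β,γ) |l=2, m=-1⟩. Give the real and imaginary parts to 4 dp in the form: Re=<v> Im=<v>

Re=-0.6114 Im=-0.0331

First d^2_{0,-1}(β=0.7797), then the phase factors e^{-i(0)α} and e^{-i(-1)γ}:
c=cos(0.779700/2)=0.924966, s=sin(0.779700/2)=0.380050; N=√[2·2·1·6]=4.898979
The bounds max(0,m−m')=0 and min(l+m,l−m')=1 give 2 terms
  k=0: (−1)^1·4.8990/(2)·0.9250^3·0.3800^1 = -0.736705
  k=1: (−1)^2·4.8990/(2)·0.9250^1·0.3800^3 = +0.124372
d^2_{0,-1}(0.7797) = -0.736705 +0.124372 = -0.612333
Attach z-rotation phases: D = e^{-i(0)(3.1634)}·(-0.612333)·e^{-i(-1)(0.0541)} = -0.611437-0.033111i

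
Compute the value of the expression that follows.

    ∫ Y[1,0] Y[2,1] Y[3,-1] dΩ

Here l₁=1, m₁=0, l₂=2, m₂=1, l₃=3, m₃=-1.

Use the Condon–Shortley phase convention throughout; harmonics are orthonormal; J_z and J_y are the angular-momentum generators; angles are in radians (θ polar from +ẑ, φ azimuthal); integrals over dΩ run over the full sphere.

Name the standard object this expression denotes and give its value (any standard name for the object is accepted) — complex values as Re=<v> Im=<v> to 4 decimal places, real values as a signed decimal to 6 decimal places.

Gaunt coefficient, -0.233597

This is a Gaunt coefficient — the integral of a triple product of spherical harmonics over the sphere.
m-sum 0 ✓  L=6 even ✓  1≤3≤3 ✓
Π(2lᵢ+1) = 3×5×7 = 105
triangle coeff Δ(1,2,3) = 1/105
Σ_t [0,0]: t=0:+1/4 = 1/4
(3j)²=3/35 [(1 2 3; 0 0 0)], sign=-1
Σ_t [0,0]: t=0:+1/6 = 1/6
(3j)²=8/105 [(1 2 3; 0 1 -1)], sign=+1
⇒ 4πI² = 24/35
I = (-1)√(24/35/(4π)) = -0.23359668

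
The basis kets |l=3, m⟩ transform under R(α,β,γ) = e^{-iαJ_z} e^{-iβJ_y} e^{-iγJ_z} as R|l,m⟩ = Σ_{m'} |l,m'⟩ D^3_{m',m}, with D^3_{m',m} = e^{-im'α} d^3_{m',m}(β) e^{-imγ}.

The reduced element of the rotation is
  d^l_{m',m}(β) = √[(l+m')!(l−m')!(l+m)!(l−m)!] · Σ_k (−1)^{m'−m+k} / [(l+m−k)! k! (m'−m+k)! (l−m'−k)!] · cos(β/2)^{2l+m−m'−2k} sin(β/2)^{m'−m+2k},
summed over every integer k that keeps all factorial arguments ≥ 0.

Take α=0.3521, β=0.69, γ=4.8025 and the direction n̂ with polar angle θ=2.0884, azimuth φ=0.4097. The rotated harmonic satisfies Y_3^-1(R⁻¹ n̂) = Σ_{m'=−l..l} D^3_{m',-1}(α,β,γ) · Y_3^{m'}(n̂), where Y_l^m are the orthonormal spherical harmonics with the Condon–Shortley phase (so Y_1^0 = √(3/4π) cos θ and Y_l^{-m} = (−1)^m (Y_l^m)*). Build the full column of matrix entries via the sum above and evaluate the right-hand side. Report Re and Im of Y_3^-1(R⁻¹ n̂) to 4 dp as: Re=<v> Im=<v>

Need the full column D^3_{m',-1} for m'=−3..3 at α=0.3521, β=0.6900, γ=4.8025.
cos(β/2)=0.941075, sin(β/2)=0.338197
d^3_{-3,-1}: single k=2 term ⇒ +0.347442;  D = +0.316621-0.143063i
d^3_{-2,-1}: k∈[1..2] ⇒ +0.789390 -0.203897 = +0.585493;  D = +0.417679-0.410299i
d^3_{-1,-1}: k∈[0..2] ⇒ +0.694619 -0.717673 +0.069515 = +0.046461;  D = +0.019883-0.041992i
d^3_{0,-1}: k∈[0..2] ⇒ -0.864733 +0.335037 -0.014423 = -0.544119;  D = -0.048965+0.541912i
d^3_{1,-1}: k∈[0..2] ⇒ +0.538255 -0.092686 +0.001496 = +0.447064;  D = -0.115791-0.431809i
d^3_{2,-1}: k∈[0..1] ⇒ -0.203897 +0.013167 = -0.190731;  D = +0.109902+0.155884i
d^3_{3,-1}: single k=0 term ⇒ +0.044872;  D = -0.036917-0.025507i
Y_3^{m'}(θ=2.0884,φ=0.4097) and Σ D·Y over m':
  (+0.3166-0.1431i)·(+0.0917-0.2580i)  (+0.4177-0.4103i)·(-0.2607+0.2790i)  (+0.0199-0.0420i)·(+0.0577-0.0251i)  (-0.0490+0.5419i)·(+0.3279+0.0000i)  (-0.1158-0.4318i)·(-0.0577-0.0251i)  (+0.1099+0.1559i)·(-0.2607-0.2790i)  (-0.0369-0.0255i)·(-0.0917-0.2580i)
Y_3^-1(R⁻¹ n̂) = -0.010695+0.271876i

Re=-0.0107 Im=0.2719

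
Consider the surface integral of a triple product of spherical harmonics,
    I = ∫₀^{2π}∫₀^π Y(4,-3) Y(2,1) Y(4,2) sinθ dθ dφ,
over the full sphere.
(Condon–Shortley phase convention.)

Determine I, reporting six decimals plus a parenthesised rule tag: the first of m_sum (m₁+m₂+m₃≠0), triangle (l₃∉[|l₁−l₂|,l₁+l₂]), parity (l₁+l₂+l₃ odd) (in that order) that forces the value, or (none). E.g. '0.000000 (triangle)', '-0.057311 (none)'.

m-sum 0 ✓  L=10 even ✓  2≤4≤6 ✓
Π(2lᵢ+1) = 9×5×9 = 405
triangle coeff Δ(4,2,4) = 1/13860
Σ_t [0,2]: t=0:+1/192 t=1:−1/36 t=2:+1/192 = -5/288
(3j)²=20/693 [(4 2 4; 0 0 0)], sign=-1
Σ_t [1,2]: t=1:−1/1440 t=2:+1/240 = 1/288
(3j)²=5/132 [(4 2 4; -3 1 2)], sign=+1
⇒ 4πI² = 375/847
I = (-1)√(375/847/(4π)) = -0.18770204
No selection rule forces the value: the integral is nonzero (none).

-0.187702 (none)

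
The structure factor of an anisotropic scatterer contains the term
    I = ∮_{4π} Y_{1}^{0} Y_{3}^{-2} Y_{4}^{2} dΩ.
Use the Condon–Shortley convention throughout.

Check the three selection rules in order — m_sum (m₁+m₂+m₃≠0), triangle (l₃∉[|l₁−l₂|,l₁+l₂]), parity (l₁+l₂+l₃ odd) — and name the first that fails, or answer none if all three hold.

none

m₁+m₂+m₃ = 0 − 2 + 2 = 0  ✓
triangle: |1−3|=2 ≤ l₃=4 ≤ 1+3=4  ✓
parity: l₁+l₂+l₃ = 8 is even  ✓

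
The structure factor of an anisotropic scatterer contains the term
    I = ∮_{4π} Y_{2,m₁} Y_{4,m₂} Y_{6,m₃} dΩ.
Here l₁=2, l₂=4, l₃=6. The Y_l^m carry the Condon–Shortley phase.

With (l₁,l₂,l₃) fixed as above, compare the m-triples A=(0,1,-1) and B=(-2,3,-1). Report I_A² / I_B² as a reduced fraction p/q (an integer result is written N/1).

Same 2,4,6: normalisation and zero-m 3j drop out of the ratio.
A: Δ: 0! 4! 8! / 13! → 1/6435; sum: t=0:+1/2880 = 1/2880; 3j²(2 4 6; 0 1 -1) = Δ·Π!·Σ² = 14/429  (sign -1)
B: Δ: 0! 4! 8! / 13! → 1/6435; sum: t=0:+1/120960 = 1/120960; 3j²(2 4 6; -2 3 -1) = Δ·Π!·Σ² = 1/1287  (sign -1)
I_A²/I_B² = (14/429)/(1/1287) = 42/1

42/1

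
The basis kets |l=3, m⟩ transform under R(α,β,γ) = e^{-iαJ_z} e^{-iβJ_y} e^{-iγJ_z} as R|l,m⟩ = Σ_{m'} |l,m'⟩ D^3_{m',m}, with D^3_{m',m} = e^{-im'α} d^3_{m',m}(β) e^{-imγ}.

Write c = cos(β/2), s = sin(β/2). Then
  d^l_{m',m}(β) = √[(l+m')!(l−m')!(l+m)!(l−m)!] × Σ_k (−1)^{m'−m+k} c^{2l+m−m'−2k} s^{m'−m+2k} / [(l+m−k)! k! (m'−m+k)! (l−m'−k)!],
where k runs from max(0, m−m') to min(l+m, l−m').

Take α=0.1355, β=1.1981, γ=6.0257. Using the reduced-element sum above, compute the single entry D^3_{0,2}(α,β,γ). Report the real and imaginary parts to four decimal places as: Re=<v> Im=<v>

Re=0.3764 Im=0.2130

First d^3_{0,2}(β=1.1981), then the phase factors e^{-i(0)α} and e^{-i(2)γ}:
Half-angle: c=0.825872, s=0.563858. N=√(6·6·120·1)=65.726707
k∈{2,3} keeps every argument non-negative
  k=2: (−1)^0·65.7267/(12)·0.8259^4·0.5639^2 = +0.810122
  k=3: (−1)^1·65.7267/(12)·0.8259^2·0.5639^4 = -0.377629
d^3_{0,2}(1.1981) = +0.810122 -0.377629 = +0.432493
D = (+1.000000+0.000000i)·(+0.432493)·(+0.870307+0.492509i) = +0.376402+0.213007i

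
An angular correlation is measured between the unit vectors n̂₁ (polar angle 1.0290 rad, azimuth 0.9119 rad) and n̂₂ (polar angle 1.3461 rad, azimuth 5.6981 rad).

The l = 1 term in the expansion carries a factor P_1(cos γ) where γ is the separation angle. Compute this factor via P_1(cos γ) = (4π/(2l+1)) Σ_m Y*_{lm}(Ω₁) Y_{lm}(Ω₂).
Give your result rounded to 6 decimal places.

Addition theorem: P_1(cos γ) = (4π/3) Σ_m Y*_{lm}(Ω₁) Y_{lm}(Ω₂), m = −1…1:
  [-1]  conj(Y_{1,-1})(Ω₁) = (0.181233, 0.234049) ; Y_{1,-1}(Ω₂) = (0.280786, 0.186010) ; Δ = (0.007352, 0.099429)
  [+0]  conj(Y_{1,0})(Ω₁) = (0.251961, -0.000000) ; Y_{1,0}(Ω₂) = (0.108866, 0.000000) ; Δ = (0.027430, 0.000000)
  [+1]  conj(Y_{1,1})(Ω₁) = (-0.181233, 0.234049) ; Y_{1,1}(Ω₂) = (-0.280786, 0.186010) ; Δ = (0.007352, -0.099429)
Σ over m = (0.042134, 0.000000); ×(4π/3) → (0.176492, 0.000000). Real part: 0.176492

0.176492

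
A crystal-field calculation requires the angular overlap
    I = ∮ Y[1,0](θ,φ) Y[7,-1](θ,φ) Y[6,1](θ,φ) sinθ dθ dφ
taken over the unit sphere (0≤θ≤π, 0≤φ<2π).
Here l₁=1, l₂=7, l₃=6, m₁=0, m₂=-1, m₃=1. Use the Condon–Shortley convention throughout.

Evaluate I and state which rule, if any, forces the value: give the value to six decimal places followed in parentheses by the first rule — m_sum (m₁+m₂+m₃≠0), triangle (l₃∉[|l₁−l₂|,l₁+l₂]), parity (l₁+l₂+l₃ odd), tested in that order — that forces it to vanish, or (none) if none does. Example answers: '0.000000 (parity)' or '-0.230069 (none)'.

m-sum 0 ✓  L=14 even ✓  6≤6≤8 ✓
Π(2lᵢ+1) = 3×15×13 = 585
triangle coeff Δ(1,7,6) = 1/1365
Σ_t [1,1]: t=1:−1/518400 = -1/518400
(3j)²=7/195 [(1 7 6; 0 0 0)], sign=-1
Σ_t [1,1]: t=1:−1/604800 = -1/604800
(3j)²=16/455 [(1 7 6; 0 -1 1)], sign=+1
⇒ 4πI² = 48/65
I = (-1)√(48/65/(4π)) = -0.24241473
No selection rule forces the value: the integral is nonzero (none).

-0.242415 (none)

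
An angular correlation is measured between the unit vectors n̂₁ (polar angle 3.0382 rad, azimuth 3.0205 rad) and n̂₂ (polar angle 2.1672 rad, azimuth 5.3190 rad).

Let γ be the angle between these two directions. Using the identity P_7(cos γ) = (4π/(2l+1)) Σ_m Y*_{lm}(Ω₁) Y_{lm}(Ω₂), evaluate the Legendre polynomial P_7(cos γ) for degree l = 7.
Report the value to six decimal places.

0.226820

Addition theorem: P_7(cos γ) = (4π/15) Σ_m Y*_{lm}(Ω₁) Y_{lm}(Ω₂), m = −7…7:
  m=-7: Y*=-0.00000 + 0.00000j  Y=0.11854 + 0.05964j  product -0.00000 + 0.00000j
  m=-6: Y*=-0.00000 + 0.00000j  Y=-0.29612 + 0.16103j  product 0.00000 - 0.00000j
  m=-5: Y*=-0.00004 + 0.00003j  Y=0.04779 - 0.43855j  product 0.00001 + 0.00002j
  m=-4: Y*=-0.00072 + 0.00038j  Y=0.16057 + 0.13946j  product -0.00017 - 0.00004j
  m=-3: Y*=-0.00883 + 0.00336j  Y=0.21796 - 0.05543j  product -0.00174 + 0.00122j
  m=-2: Y*=-0.07426 + 0.01834j  Y=-0.11517 + 0.30825j  product 0.00290 - 0.02500j
  m=-1: Y*=-0.38929 + 0.04737j  Y=0.05405 + 0.07790j  product -0.02473 - 0.02776j
  m=+0: Y*=-0.93498 + 0.00000j  Y=-0.34033 + 0.00000j  product 0.31821 + 0.00000j
  m=+1: Y*=0.38929 + 0.04737j  Y=-0.05405 + 0.07790j  product -0.02473 + 0.02776j
  m=+2: Y*=-0.07426 - 0.01834j  Y=-0.11517 - 0.30825j  product 0.00290 + 0.02500j
  m=+3: Y*=0.00883 + 0.00336j  Y=-0.21796 - 0.05543j  product -0.00174 - 0.00122j
  m=+4: Y*=-0.00072 - 0.00038j  Y=0.16057 - 0.13946j  product -0.00017 + 0.00004j
  m=+5: Y*=0.00004 + 0.00003j  Y=-0.04779 - 0.43855j  product 0.00001 - 0.00002j
  m=+6: Y*=-0.00000 - 0.00000j  Y=-0.29612 - 0.16103j  product 0.00000 + 0.00000j
  m=+7: Y*=0.00000 + 0.00000j  Y=-0.11854 + 0.05964j  product -0.00000 - 0.00000j
Accumulated sum 0.27075 - 0.00000j; after 4π/(2l+1) scaling, 0.22682 - 0.00000j ⇒ P_7 = 0.226820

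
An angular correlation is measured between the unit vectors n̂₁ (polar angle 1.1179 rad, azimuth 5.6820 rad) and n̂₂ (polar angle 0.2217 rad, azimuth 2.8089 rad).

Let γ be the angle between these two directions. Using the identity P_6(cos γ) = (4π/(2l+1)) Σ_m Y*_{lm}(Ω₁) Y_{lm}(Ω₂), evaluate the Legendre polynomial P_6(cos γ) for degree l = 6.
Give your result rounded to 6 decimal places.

-0.005091

Addition theorem: P_6(cos γ) = (4π/13) Σ_m Y*_{lm}(Ω₁) Y_{lm}(Ω₂), m = −6…6:
  [-6]  conj(Y_{6,-6})(Ω₁) = (-0.228166, 0.114617) ; Y_{6,-6}(Ω₂) = (-0.000023, 0.000050) ; Δ = (-0.000001, -0.000014)
  [-5]  conj(Y_{6,-5})(Ω₁) = (-0.426477, -0.058216) ; Y_{6,-5}(Ω₂) = (0.000078, -0.000836) ; Δ = (-0.000082, 0.000352)
  [-4]  conj(Y_{6,-4})(Ω₁) = (-0.191069, -0.173363) ; Y_{6,-4}(Ω₂) = (0.001877, 0.007671) ; Δ = (0.000971, -0.001791)
  [-3]  conj(Y_{6,-3})(Ω₁) = (0.042724, 0.180229) ; Y_{6,-3}(Ω₂) = (-0.027342, -0.042403) ; Δ = (0.006474, -0.006739)
  [-2]  conj(Y_{6,-2})(Ω₁) = (-0.117283, 0.303800) ; Y_{6,-2}(Ω₂) = (0.170418, 0.133739) ; Δ = (-0.060617, 0.036088)
  [-1]  conj(Y_{6,-1})(Ω₁) = (0.062255, -0.042699) ; Y_{6,-1}(Ω₂) = (-0.529262, -0.182879) ; Δ = (-0.040758, 0.011214)
  [+0]  conj(Y_{6,0})(Ω₁) = (0.329142, -0.000000) ; Y_{6,0}(Ω₂) = (0.555254, 0.000000) ; Δ = (0.182757, 0.000000)
  [+1]  conj(Y_{6,1})(Ω₁) = (-0.062255, -0.042699) ; Y_{6,1}(Ω₂) = (0.529262, -0.182879) ; Δ = (-0.040758, -0.011214)
  [+2]  conj(Y_{6,2})(Ω₁) = (-0.117283, -0.303800) ; Y_{6,2}(Ω₂) = (0.170418, -0.133739) ; Δ = (-0.060617, -0.036088)
  [+3]  conj(Y_{6,3})(Ω₁) = (-0.042724, 0.180229) ; Y_{6,3}(Ω₂) = (0.027342, -0.042403) ; Δ = (0.006474, 0.006739)
  [+4]  conj(Y_{6,4})(Ω₁) = (-0.191069, 0.173363) ; Y_{6,4}(Ω₂) = (0.001877, -0.007671) ; Δ = (0.000971, 0.001791)
  [+5]  conj(Y_{6,5})(Ω₁) = (0.426477, -0.058216) ; Y_{6,5}(Ω₂) = (-0.000078, -0.000836) ; Δ = (-0.000082, -0.000352)
  [+6]  conj(Y_{6,6})(Ω₁) = (-0.228166, -0.114617) ; Y_{6,6}(Ω₂) = (-0.000023, -0.000050) ; Δ = (-0.000001, 0.000014)
Accumulated sum (-0.005267, 0.000000); after 4π/(2l+1) scaling, (-0.005091, 0.000000) ⇒ P_6 = -0.005091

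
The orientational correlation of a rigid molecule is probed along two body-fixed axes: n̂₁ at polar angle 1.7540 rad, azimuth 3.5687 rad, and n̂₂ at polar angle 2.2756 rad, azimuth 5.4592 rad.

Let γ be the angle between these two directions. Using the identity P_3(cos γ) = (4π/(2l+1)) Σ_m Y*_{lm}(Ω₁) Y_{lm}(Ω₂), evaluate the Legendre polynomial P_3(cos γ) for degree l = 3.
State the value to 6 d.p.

0.172006

Addition theorem: P_3(cos γ) = (4π/7) Σ_m Y*_{lm}(Ω₁) Y_{lm}(Ω₂), m = −3…3:
  m=-3: Y*=-0.11322 - 0.38012j  Y=-0.14459 + 0.11446j  product 0.05988 + 0.04200j
  m=-2: Y*=-0.11823 - 0.13573j  Y=0.02962 - 0.38305j  product -0.05550 + 0.04127j
  m=-1: Y*=0.24123 + 0.10979j  Y=0.18375 + 0.19850j  product 0.02253 + 0.06806j
  m=+0: Y*=0.19267 + 0.00000j  Y=0.21789 + 0.00000j  product 0.04198 + 0.00000j
  m=+1: Y*=-0.24123 + 0.10979j  Y=-0.18375 + 0.19850j  product 0.02253 - 0.06806j
  m=+2: Y*=-0.11823 + 0.13573j  Y=0.02962 + 0.38305j  product -0.05550 - 0.04127j
  m=+3: Y*=0.11322 - 0.38012j  Y=0.14459 + 0.11446j  product 0.05988 - 0.04200j
Accumulated sum 0.09581 - 0.00000j; after 4π/(2l+1) scaling, 0.17201 - 0.00000j ⇒ P_3 = 0.172006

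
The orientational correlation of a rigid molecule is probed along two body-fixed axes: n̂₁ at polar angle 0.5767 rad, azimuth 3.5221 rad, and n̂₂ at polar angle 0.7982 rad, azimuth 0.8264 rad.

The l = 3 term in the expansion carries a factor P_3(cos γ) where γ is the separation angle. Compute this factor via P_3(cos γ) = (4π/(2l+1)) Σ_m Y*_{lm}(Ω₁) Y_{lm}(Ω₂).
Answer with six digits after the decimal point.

Addition theorem: P_3(cos γ) = (4π/7) Σ_m Y*_{lm}(Ω₁) Y_{lm}(Ω₂), m = −3…3:
  [-3]  conj(Y_{3,-3})(Ω₁) = (-0.028151, -0.061500) ; Y_{3,-3}(Ω₂) = (-0.120811, -0.094226) ; Δ = (-0.002394, 0.010082)
  [-2]  conj(Y_{3,-2})(Ω₁) = (0.184440, 0.175658) ; Y_{3,-2}(Ω₂) = (-0.029964, -0.364573) ; Δ = (0.058514, -0.072505)
  [-1]  conj(Y_{3,-1})(Ω₁) = (-0.411236, -0.164495) ; Y_{3,-1}(Ω₂) = (0.225164, -0.244430) ; Δ = (-0.132803, 0.063480)
  [+0]  conj(Y_{3,0})(Ω₁) = (0.160619, -0.000000) ; Y_{3,0}(Ω₂) = (-0.146909, 0.000000) ; Δ = (-0.023596, 0.000000)
  [+1]  conj(Y_{3,1})(Ω₁) = (0.411236, -0.164495) ; Y_{3,1}(Ω₂) = (-0.225164, -0.244430) ; Δ = (-0.132803, -0.063480)
  [+2]  conj(Y_{3,2})(Ω₁) = (0.184440, -0.175658) ; Y_{3,2}(Ω₂) = (-0.029964, 0.364573) ; Δ = (0.058514, 0.072505)
  [+3]  conj(Y_{3,3})(Ω₁) = (0.028151, -0.061500) ; Y_{3,3}(Ω₂) = (0.120811, -0.094226) ; Δ = (-0.002394, -0.010082)
Σ over m = (-0.176963, -0.000000); ×(4π/7) → (-0.317683, -0.000000). Real part: -0.317683

-0.317683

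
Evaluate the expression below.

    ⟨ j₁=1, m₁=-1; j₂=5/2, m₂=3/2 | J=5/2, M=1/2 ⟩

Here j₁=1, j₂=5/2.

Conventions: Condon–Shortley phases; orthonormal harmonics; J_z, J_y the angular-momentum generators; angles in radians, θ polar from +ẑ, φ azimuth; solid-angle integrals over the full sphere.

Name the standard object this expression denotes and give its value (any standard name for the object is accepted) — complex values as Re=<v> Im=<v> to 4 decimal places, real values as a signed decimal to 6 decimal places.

This is a Clebsch–Gordan (vector-coupling) coefficient.
triangle: 1!×1!×4!/7! = 24/5040
(j±m)!: 0!×2!×4!×1!×3!×2! = 576
prefactor² = (2J+1)×Δ×N² = 576/35
  k=1: −1/(1!×0!×1!×3!×0!×1!) = -1/6
Σ = -1/6  ⇒  CG² = 576/35×(-1/6)² = 16/35
CG = −√(16/35) = -0.676123

Clebsch–Gordan coefficient, −√(16/35) ≈ -0.676123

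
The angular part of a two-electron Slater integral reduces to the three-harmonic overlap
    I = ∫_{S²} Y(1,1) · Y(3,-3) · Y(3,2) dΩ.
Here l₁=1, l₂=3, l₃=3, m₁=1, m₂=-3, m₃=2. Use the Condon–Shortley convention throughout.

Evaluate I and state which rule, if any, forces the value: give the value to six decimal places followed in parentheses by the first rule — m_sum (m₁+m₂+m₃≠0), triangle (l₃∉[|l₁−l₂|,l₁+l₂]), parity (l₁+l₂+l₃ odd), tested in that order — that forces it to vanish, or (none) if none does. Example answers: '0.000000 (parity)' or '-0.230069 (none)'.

0.000000 (parity)

Σlᵢ=7 odd — θ-integrand is odd under cosθ→−cosθ; I=0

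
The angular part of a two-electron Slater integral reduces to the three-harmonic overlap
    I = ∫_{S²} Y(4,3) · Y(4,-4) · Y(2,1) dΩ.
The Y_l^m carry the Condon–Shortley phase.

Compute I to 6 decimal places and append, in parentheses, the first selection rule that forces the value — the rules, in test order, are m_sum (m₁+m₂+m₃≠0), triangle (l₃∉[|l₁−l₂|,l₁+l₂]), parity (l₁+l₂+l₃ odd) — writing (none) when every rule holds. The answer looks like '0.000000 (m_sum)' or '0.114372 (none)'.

Rules hold: Σm=0, L=10 even, 0≤2≤8.
N = 9·9·5 = 405
Δ = 6!·2!·2!/11! = 1/13860
Racah Σ t=2..4: t=2:+1/192 t=3:−1/36 t=4:+1/192 = -5/288
⇒ 3j(4 4 2; 0 0 0)² = 20/693, sgn -1
Racah Σ t=0..0: t=0:+1/1440 = 1/1440
⇒ 3j(4 4 2; 3 -4 1)² = 7/165, sgn -1
4πI² = N·(3j₀)²·(3jₘ)² = 60/121
I = +1·√(0.495868/4π) = 0.19864517
No selection rule forces the value: the integral is nonzero (none).

0.198645 (none)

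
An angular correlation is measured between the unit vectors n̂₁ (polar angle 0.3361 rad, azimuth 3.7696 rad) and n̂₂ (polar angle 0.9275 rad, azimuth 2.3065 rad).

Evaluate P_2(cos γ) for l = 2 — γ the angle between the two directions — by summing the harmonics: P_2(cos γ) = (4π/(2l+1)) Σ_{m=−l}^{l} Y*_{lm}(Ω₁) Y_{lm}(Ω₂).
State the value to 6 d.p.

0.030393

Summing Y*_{l m}(θ₁,φ₁)·Y_{l m}(θ₂,φ₂) over m ∈ [−2, 2]; prefactor 4π/(2·2+1) = 2.513274:
  [-2]  conj(Y_{2,-2})(Ω₁) = +0.013009+0.039952i ; Y_{2,-2}(Ω₂) = -0.024538+0.246071i ; Δ = -0.010150+0.002221i
  [-1]  conj(Y_{2,-1})(Ω₁) = -0.194642-0.141323i ; Y_{2,-1}(Ω₂) = -0.248833-0.274880i ; Δ = +0.009586+0.088669i
  [+0]  conj(Y_{2,0})(Ω₁) = +0.527865-0.000000i ; Y_{2,0}(Ω₂) = +0.025045+0.000000i ; Δ = +0.013221+0.000000i
  [+1]  conj(Y_{2,1})(Ω₁) = +0.194642-0.141323i ; Y_{2,1}(Ω₂) = +0.248833-0.274880i ; Δ = +0.009586-0.088669i
  [+2]  conj(Y_{2,2})(Ω₁) = +0.013009-0.039952i ; Y_{2,2}(Ω₂) = -0.024538-0.246071i ; Δ = -0.010150-0.002221i
Σ over m = +0.012093+0.000000i; ×(4π/5) → +0.030393+0.000000i. Real part: 0.030393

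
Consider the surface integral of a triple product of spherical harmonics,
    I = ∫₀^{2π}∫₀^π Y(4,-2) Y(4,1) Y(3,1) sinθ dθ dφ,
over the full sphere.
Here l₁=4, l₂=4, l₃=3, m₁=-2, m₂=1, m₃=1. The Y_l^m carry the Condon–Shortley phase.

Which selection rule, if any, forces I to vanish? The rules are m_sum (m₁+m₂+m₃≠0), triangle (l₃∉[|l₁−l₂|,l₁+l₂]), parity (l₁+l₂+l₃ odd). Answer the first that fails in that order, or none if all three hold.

parity

m₁+m₂+m₃ = -2 + 1 + 1 = 0  ✓
triangle: |4−4|=0 ≤ l₃=3 ≤ 4+4=8  ✓
parity: l₁+l₂+l₃ = 11 is odd  ✗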